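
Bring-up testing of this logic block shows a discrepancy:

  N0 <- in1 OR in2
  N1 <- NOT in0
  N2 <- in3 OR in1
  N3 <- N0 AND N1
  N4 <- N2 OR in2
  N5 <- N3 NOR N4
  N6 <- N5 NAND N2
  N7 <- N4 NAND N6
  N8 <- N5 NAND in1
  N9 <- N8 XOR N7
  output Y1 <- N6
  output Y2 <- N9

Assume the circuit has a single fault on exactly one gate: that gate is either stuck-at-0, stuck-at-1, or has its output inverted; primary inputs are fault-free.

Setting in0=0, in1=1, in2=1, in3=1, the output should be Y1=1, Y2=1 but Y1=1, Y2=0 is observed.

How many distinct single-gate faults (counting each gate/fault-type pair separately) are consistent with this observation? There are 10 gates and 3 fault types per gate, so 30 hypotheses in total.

8

Fault-free: N0=1, N1=1, N2=1, N3=1, N4=1, N5=0, N6=1, N7=0, N8=1, N9=1 → Y1=1, Y2=1. Observed Y1=1, Y2=0.
  N0: none of the 3 fault types match ✗
  N1: none of the 3 fault types match ✗
  N2: none of the 3 fault types match ✗
  N3: none of the 3 fault types match ✗
  N4: stuck-at-0, inverted output ✓; others ✗
  N5: none of the 3 fault types match ✗
  N6: none of the 3 fault types match ✗
  N7: stuck-at-1, inverted output ✓; others ✗
  N8: stuck-at-0, inverted output ✓; others ✗
  N9: stuck-at-0, inverted output ✓; others ✗
Consistent faults: {N4 stuck-at-0, N4 inverted output, N7 stuck-at-1, N7 inverted output, N8 stuck-at-0, N8 inverted output, N9 stuck-at-0, N9 inverted output} — 8 in all.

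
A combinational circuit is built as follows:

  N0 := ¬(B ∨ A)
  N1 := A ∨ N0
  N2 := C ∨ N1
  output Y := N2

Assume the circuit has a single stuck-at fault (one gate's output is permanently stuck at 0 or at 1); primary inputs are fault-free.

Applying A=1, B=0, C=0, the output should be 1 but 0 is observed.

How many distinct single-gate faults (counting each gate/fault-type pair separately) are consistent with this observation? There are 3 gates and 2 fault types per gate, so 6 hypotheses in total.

2

Fault-free: N0=0, N1=1, N2=1 → 1. Observed 0.
  N0 stuck-at-0: output 1 ✗
  N0 stuck-at-1: output 1 ✗
  N1 stuck-at-0: output 0 ✓
  N1 stuck-at-1: output 1 ✗
  N2 stuck-at-0: output 0 ✓
  N2 stuck-at-1: output 1 ✗
Consistent faults: {N1 stuck-at-0, N2 stuck-at-0} — 2 in all.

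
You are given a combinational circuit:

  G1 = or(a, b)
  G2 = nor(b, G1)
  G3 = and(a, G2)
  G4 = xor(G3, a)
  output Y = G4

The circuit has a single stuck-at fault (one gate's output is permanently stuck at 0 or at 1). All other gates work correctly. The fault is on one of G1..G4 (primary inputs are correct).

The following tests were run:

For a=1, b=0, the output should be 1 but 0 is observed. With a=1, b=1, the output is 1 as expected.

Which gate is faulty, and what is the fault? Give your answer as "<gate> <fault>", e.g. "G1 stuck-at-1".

G1 stuck-at-0

Fault-free values for test 1 (a=1, b=0): G1=1, G2=0, G3=0, G4=1, giving Y=1. Observed 0.
Test 1: faults giving observed 0 are {G1 stuck-at-0, G2 stuck-at-1, G3 stuck-at-1, G4 stuck-at-0}.
Test 2 (a=1, b=1): fault-free G1=1, G2=0, G3=0, G4=1 → 1; observed 1. Eliminates G2 stuck-at-1, G3 stuck-at-1, G4 stuck-at-0.
Only G1 stuck-at-0 is consistent with every test.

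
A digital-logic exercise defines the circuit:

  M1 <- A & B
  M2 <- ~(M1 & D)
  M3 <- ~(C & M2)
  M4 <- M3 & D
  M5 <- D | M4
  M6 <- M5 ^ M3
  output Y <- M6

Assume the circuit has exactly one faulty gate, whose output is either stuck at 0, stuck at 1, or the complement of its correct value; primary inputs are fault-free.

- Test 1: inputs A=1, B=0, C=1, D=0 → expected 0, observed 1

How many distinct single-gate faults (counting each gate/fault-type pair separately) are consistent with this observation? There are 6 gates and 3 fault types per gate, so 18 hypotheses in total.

10

Fault-free: M1=0, M2=1, M3=0, M4=0, M5=0, M6=0 → 0. Observed 1.
  M1: none of the 3 fault types match ✗
  M2: stuck-at-0, inverted output ✓; others ✗
  M3: stuck-at-1, inverted output ✓; others ✗
  M4: stuck-at-1, inverted output ✓; others ✗
  M5: stuck-at-1, inverted output ✓; others ✗
  M6: stuck-at-1, inverted output ✓; others ✗
Consistent faults: {M2 stuck-at-0, M2 inverted output, M3 stuck-at-1, M3 inverted output, M4 stuck-at-1, M4 inverted output, M5 stuck-at-1, M5 inverted output, M6 stuck-at-1, M6 inverted output} — 10 in all.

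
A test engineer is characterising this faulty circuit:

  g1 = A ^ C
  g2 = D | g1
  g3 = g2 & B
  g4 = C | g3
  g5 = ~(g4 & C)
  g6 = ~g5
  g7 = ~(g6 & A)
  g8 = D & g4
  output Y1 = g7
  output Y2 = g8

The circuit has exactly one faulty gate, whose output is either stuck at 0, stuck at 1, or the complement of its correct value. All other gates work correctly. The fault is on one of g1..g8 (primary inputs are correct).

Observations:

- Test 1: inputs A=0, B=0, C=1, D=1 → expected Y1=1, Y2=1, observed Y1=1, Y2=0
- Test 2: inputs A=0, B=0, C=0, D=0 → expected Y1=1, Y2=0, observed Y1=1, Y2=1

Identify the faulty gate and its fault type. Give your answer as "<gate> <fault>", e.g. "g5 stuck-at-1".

g8 inverted output

Fault-free values for test 1 (A=0, B=0, C=1, D=1): g1=1, g2=1, g3=0, g4=1, g5=0, g6=1, g7=1, g8=1, giving Y1=1, Y2=1. Observed Y1=1, Y2=0.
Test 1: faults giving observed Y1=1, Y2=0 are {g4 stuck-at-0, g4 inverted output, g8 stuck-at-0, g8 inverted output}.
Test 2 (A=0, B=0, C=0, D=0): fault-free g1=0, g2=0, g3=0, g4=0, g5=1, g6=0, g7=1, g8=0 → Y1=1, Y2=0; observed Y1=1, Y2=1. Eliminates g4 stuck-at-0, g4 inverted output, g8 stuck-at-0.
Only g8 inverted output is consistent with every test.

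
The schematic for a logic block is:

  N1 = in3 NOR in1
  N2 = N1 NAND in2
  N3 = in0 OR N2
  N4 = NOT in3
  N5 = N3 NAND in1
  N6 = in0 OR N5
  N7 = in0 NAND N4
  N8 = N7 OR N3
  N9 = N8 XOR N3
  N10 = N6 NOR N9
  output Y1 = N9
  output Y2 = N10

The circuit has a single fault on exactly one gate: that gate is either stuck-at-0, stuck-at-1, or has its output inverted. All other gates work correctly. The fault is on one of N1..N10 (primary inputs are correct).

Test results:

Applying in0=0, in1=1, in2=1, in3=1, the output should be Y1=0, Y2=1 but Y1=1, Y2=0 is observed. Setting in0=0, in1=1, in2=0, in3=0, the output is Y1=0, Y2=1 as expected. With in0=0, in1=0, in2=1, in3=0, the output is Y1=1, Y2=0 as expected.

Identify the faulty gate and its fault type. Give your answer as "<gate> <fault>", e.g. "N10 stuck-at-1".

N1 stuck-at-1

Fault-free values for test 1 (in0=0, in1=1, in2=1, in3=1): N1=0, N2=1, N3=1, N4=0, N5=0, N6=0, N7=1, N8=1, N9=0, N10=1, giving Y1=0, Y2=1. Observed Y1=1, Y2=0.
Test 1: faults giving observed Y1=1, Y2=0 are {N1 stuck-at-1, N1 inverted output, N2 stuck-at-0, N2 inverted output, N3 stuck-at-0, N3 inverted output, N8 stuck-at-0, N8 inverted output, N9 stuck-at-1, N9 inverted output}.
Test 2 (in0=0, in1=1, in2=0, in3=0): fault-free N1=0, N2=1, N3=1, N4=1, N5=0, N6=0, N7=1, N8=1, N9=0, N10=1 → Y1=0, Y2=1; observed Y1=0, Y2=1. Eliminates N2 stuck-at-0, N2 inverted output, N3 stuck-at-0, N3 inverted output, N8 stuck-at-0, N8 inverted output, N9 stuck-at-1, N9 inverted output.
Test 3 (in0=0, in1=0, in2=1, in3=0): fault-free N1=1, N2=0, N3=0, N4=1, N5=1, N6=1, N7=1, N8=1, N9=1, N10=0 → Y1=1, Y2=0; observed Y1=1, Y2=0. Eliminates N1 inverted output.
Only N1 stuck-at-1 is consistent with every test.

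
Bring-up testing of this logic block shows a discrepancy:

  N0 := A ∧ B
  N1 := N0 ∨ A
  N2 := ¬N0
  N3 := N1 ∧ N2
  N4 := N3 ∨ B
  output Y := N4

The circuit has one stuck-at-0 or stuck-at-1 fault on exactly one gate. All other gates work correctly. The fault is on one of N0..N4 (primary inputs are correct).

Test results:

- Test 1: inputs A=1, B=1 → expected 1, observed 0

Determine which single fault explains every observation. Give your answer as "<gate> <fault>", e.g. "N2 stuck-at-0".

Fault-free values for test 1 (A=1, B=1): N0=1, N1=1, N2=0, N3=0, N4=1, giving Y=1. Observed 0.
Test 1: faults giving observed 0 are {N4 stuck-at-0}.
Only N4 stuck-at-0 is consistent with every test.

N4 stuck-at-0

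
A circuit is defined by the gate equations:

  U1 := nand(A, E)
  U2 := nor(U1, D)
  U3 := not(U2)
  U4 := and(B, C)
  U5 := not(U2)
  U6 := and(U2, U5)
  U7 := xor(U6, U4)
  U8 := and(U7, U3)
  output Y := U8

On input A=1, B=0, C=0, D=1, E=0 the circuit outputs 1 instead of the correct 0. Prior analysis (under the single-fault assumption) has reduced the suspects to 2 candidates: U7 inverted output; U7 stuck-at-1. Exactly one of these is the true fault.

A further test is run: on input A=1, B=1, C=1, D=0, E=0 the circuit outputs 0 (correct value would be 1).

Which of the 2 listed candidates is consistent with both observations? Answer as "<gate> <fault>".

U7 inverted output

Evaluate each candidate on input A=1, B=1, C=1, D=0, E=0:
  U7 inverted output: U1=1, U2=0, U3=1, U4=1, U5=1, U6=0, U7=0 [inverted output], U8=0 → 0 — matches
  U7 stuck-at-1: U1=1, U2=0, U3=1, U4=1, U5=1, U6=0, U7=1 [stuck-at-1], U8=1 → 1 — eliminated
Only U7 inverted output reproduces the observed 0.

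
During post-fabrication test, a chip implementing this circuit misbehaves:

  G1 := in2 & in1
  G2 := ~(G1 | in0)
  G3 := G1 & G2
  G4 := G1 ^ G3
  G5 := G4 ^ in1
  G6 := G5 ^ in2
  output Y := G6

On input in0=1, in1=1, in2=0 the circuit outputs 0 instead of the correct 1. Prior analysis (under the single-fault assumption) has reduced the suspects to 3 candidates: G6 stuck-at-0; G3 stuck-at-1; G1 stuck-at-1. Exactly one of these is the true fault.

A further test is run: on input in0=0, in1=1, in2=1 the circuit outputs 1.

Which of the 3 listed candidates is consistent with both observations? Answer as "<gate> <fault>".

Evaluate each candidate on input in0=0, in1=1, in2=1:
  G6 stuck-at-0: G1=1, G2=0, G3=0, G4=1, G5=0, G6=0 [stuck-at-0] → 0 — eliminated
  G3 stuck-at-1: G1=1, G2=0, G3=1 [stuck-at-1], G4=0, G5=1, G6=0 → 0 — eliminated
  G1 stuck-at-1: G1=1 [stuck-at-1], G2=0, G3=0, G4=1, G5=0, G6=1 → 1 — matches
Only G1 stuck-at-1 reproduces the observed 1.

G1 stuck-at-1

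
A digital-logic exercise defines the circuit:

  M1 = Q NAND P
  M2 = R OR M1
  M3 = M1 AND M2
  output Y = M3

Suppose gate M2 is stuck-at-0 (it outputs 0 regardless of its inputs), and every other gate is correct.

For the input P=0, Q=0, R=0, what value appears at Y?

Propagate with M2 forced: M1=1, M2=0 [stuck-at-0], M3=0.
So Y = 0. (Without the fault it would be 1.)

0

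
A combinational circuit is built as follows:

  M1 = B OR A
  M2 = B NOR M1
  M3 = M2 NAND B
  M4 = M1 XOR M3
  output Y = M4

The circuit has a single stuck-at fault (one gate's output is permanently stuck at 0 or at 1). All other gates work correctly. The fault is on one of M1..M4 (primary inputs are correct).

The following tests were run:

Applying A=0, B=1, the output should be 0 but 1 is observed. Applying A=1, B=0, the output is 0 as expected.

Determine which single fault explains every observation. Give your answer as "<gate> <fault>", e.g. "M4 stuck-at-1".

Fault-free values for test 1 (A=0, B=1): M1=1, M2=0, M3=1, M4=0, giving Y=0. Observed 1.
Test 1: faults giving observed 1 are {M1 stuck-at-0, M2 stuck-at-1, M3 stuck-at-0, M4 stuck-at-1}.
Test 2 (A=1, B=0): fault-free M1=1, M2=0, M3=1, M4=0 → 0; observed 0. Eliminates M1 stuck-at-0, M3 stuck-at-0, M4 stuck-at-1.
Only M2 stuck-at-1 is consistent with every test.

M2 stuck-at-1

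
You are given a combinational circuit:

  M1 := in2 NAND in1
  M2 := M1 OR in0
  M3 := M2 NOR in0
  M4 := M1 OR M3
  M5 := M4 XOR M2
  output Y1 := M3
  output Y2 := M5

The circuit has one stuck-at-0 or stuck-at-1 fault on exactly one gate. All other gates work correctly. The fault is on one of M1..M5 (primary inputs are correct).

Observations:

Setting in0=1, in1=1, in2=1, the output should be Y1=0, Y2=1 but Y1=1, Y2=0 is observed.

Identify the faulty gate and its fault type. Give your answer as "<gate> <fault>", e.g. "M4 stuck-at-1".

M3 stuck-at-1

Fault-free values for test 1 (in0=1, in1=1, in2=1): M1=0, M2=1, M3=0, M4=0, M5=1, giving Y1=0, Y2=1. Observed Y1=1, Y2=0.
Test 1: faults giving observed Y1=1, Y2=0 are {M3 stuck-at-1}.
Only M3 stuck-at-1 is consistent with every test.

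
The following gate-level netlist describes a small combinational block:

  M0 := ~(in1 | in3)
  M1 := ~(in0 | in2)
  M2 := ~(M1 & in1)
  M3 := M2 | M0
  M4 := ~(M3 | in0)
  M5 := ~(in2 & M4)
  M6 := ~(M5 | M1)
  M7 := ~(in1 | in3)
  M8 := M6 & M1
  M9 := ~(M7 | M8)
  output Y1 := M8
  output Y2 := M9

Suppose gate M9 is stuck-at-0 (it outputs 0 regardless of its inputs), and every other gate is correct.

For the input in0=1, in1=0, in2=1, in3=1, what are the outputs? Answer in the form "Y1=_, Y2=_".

Y1=0, Y2=0

Propagate with M9 forced: M0=0, M1=0, M2=1, M3=1, M4=0, M5=1, M6=0, M7=0, M8=0, M9=0 [stuck-at-0].
So the outputs are Y1=0, Y2=0. (Without the fault they would be Y1=0, Y2=1.)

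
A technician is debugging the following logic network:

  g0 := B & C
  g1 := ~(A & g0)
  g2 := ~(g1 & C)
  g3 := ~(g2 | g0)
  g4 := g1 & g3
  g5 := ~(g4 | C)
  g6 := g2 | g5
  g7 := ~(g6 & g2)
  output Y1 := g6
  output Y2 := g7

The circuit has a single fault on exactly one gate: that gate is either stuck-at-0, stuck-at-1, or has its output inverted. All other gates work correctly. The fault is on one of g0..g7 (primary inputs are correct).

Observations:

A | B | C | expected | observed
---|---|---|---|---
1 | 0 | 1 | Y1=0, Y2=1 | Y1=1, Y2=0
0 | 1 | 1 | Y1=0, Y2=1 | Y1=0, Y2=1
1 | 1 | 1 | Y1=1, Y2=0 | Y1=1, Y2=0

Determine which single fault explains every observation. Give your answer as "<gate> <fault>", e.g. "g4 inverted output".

g0 stuck-at-1

Fault-free values for test 1 (A=1, B=0, C=1): g0=0, g1=1, g2=0, g3=1, g4=1, g5=0, g6=0, g7=1, giving Y1=0, Y2=1. Observed Y1=1, Y2=0.
Test 1: faults giving observed Y1=1, Y2=0 are {g0 stuck-at-1, g0 inverted output, g1 stuck-at-0, g1 inverted output, g2 stuck-at-1, g2 inverted output}.
Test 2 (A=0, B=1, C=1): fault-free g0=1, g1=1, g2=0, g3=0, g4=0, g5=0, g6=0, g7=1 → Y1=0, Y2=1; observed Y1=0, Y2=1. Eliminates g1 stuck-at-0, g1 inverted output, g2 stuck-at-1, g2 inverted output.
Test 3 (A=1, B=1, C=1): fault-free g0=1, g1=0, g2=1, g3=0, g4=0, g5=0, g6=1, g7=0 → Y1=1, Y2=0; observed Y1=1, Y2=0. Eliminates g0 inverted output.
Only g0 stuck-at-1 is consistent with every test.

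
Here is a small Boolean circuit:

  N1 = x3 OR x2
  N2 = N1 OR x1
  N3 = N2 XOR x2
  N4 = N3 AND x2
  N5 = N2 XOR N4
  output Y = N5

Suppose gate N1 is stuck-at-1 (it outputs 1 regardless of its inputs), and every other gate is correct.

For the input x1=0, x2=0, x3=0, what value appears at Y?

Propagate with N1 forced: N1=1 [stuck-at-1], N2=1, N3=1, N4=0, N5=1.
So Y = 1. (Without the fault it would be 0.)

1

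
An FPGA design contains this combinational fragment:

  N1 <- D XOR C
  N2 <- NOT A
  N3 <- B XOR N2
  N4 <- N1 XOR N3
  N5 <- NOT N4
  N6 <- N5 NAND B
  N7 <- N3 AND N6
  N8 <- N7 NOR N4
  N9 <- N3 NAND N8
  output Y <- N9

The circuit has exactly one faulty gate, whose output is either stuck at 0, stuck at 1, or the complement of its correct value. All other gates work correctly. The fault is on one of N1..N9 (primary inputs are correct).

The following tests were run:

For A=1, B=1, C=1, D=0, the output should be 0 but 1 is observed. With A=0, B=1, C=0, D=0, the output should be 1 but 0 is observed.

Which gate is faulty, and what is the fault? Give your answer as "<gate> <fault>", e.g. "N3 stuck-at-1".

Fault-free values for test 1 (A=1, B=1, C=1, D=0): N1=1, N2=0, N3=1, N4=0, N5=1, N6=0, N7=0, N8=1, N9=0, giving Y=0. Observed 1.
Test 1: faults giving observed 1 are {N1 stuck-at-0, N1 inverted output, N2 stuck-at-1, N2 inverted output, N3 stuck-at-0, N3 inverted output, N4 stuck-at-1, N4 inverted output, N5 stuck-at-0, N5 inverted output, N6 stuck-at-1, N6 inverted output, N7 stuck-at-1, N7 inverted output, N8 stuck-at-0, N8 inverted output, N9 stuck-at-1, N9 inverted output}.
Test 2 (A=0, B=1, C=0, D=0): fault-free N1=0, N2=1, N3=0, N4=0, N5=1, N6=0, N7=0, N8=1, N9=1 → 1; observed 0. Eliminates N1 stuck-at-0, N1 inverted output, N2 stuck-at-1, N2 inverted output, N3 stuck-at-0, N3 inverted output, N4 stuck-at-1, N4 inverted output, N5 stuck-at-0, N5 inverted output, N6 stuck-at-1, N6 inverted output, N7 stuck-at-1, N7 inverted output, N8 stuck-at-0, N8 inverted output, N9 stuck-at-1.
Only N9 inverted output is consistent with every test.

N9 inverted output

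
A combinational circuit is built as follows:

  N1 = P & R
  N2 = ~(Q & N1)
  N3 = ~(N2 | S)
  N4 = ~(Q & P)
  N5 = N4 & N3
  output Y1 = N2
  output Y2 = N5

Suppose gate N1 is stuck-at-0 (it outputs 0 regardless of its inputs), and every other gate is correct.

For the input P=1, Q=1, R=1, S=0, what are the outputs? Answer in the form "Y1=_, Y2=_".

Propagate with N1 forced: N1=0 [stuck-at-0], N2=1, N3=0, N4=0, N5=0.
So the outputs are Y1=1, Y2=0. (Without the fault they would be Y1=0, Y2=0.)

Y1=1, Y2=0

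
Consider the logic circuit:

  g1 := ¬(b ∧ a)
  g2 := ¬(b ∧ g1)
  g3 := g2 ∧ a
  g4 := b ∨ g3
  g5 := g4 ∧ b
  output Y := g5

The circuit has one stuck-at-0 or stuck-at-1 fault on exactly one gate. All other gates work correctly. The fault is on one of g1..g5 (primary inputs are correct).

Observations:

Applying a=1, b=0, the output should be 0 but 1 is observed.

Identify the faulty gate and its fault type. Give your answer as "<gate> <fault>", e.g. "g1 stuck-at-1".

g5 stuck-at-1

Fault-free values for test 1 (a=1, b=0): g1=1, g2=1, g3=1, g4=1, g5=0, giving Y=0. Observed 1.
Test 1: faults giving observed 1 are {g5 stuck-at-1}.
Only g5 stuck-at-1 is consistent with every test.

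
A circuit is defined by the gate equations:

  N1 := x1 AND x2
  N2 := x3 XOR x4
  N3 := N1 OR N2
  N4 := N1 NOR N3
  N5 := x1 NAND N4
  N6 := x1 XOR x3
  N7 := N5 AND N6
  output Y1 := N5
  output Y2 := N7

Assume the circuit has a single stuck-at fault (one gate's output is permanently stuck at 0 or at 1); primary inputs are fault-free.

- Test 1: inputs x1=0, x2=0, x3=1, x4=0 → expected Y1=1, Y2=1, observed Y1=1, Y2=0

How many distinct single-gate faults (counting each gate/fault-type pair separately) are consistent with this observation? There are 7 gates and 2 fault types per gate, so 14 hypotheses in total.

2

Fault-free: N1=0, N2=1, N3=1, N4=0, N5=1, N6=1, N7=1 → Y1=1, Y2=1. Observed Y1=1, Y2=0.
  N1 stuck-at-0: output Y1=1, Y2=1 ✗
  N1 stuck-at-1: output Y1=1, Y2=1 ✗
  N2 stuck-at-0: output Y1=1, Y2=1 ✗
  N2 stuck-at-1: output Y1=1, Y2=1 ✗
  N3 stuck-at-0: output Y1=1, Y2=1 ✗
  N3 stuck-at-1: output Y1=1, Y2=1 ✗
  N4 stuck-at-0: output Y1=1, Y2=1 ✗
  N4 stuck-at-1: output Y1=1, Y2=1 ✗
  N5 stuck-at-0: output Y1=0, Y2=0 ✗
  N5 stuck-at-1: output Y1=1, Y2=1 ✗
  N6 stuck-at-0: output Y1=1, Y2=0 ✓
  N6 stuck-at-1: output Y1=1, Y2=1 ✗
  N7 stuck-at-0: output Y1=1, Y2=0 ✓
  N7 stuck-at-1: output Y1=1, Y2=1 ✗
Consistent faults: {N6 stuck-at-0, N7 stuck-at-0} — 2 in all.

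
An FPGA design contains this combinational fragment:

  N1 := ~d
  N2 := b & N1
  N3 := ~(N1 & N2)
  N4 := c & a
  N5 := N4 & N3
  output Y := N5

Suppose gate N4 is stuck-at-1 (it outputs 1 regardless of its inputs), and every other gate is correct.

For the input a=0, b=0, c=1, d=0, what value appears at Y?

Propagate with N4 forced: N1=1, N2=0, N3=1, N4=1 [stuck-at-1], N5=1.
So Y = 1. (Without the fault it would be 0.)

1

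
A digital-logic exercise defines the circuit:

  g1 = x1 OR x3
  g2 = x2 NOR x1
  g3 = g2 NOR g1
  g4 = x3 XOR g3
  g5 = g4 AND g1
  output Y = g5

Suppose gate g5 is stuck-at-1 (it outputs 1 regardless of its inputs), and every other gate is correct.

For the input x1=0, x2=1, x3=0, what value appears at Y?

1

Propagate with g5 forced: g1=0, g2=0, g3=1, g4=1, g5=1 [stuck-at-1].
So Y = 1. (Without the fault it would be 0.)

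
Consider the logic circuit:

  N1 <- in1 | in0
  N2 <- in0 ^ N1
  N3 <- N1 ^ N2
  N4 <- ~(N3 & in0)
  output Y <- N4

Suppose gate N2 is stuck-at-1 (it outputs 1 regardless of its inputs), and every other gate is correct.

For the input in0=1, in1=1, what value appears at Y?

1

Propagate with N2 forced: N1=1, N2=1 [stuck-at-1], N3=0, N4=1.
So Y = 1. (Without the fault it would be 0.)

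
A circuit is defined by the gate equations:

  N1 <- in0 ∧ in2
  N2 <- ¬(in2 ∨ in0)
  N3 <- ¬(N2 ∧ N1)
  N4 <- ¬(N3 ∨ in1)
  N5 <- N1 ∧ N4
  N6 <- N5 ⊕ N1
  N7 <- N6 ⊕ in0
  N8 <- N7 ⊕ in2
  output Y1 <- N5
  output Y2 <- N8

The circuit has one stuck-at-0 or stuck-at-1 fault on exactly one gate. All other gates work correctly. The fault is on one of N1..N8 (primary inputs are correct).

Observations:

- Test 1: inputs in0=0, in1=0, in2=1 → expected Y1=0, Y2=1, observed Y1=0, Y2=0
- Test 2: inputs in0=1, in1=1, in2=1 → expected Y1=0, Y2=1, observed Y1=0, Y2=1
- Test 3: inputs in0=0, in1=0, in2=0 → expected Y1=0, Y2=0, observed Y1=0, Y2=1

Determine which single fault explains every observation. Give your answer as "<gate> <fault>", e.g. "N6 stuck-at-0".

Fault-free values for test 1 (in0=0, in1=0, in2=1): N1=0, N2=0, N3=1, N4=0, N5=0, N6=0, N7=0, N8=1, giving Y1=0, Y2=1. Observed Y1=0, Y2=0.
Test 1: faults giving observed Y1=0, Y2=0 are {N1 stuck-at-1, N6 stuck-at-1, N7 stuck-at-1, N8 stuck-at-0}.
Test 2 (in0=1, in1=1, in2=1): fault-free N1=1, N2=0, N3=1, N4=0, N5=0, N6=1, N7=0, N8=1 → Y1=0, Y2=1; observed Y1=0, Y2=1. Eliminates N7 stuck-at-1, N8 stuck-at-0.
Test 3 (in0=0, in1=0, in2=0): fault-free N1=0, N2=1, N3=1, N4=0, N5=0, N6=0, N7=0, N8=0 → Y1=0, Y2=0; observed Y1=0, Y2=1. Eliminates N1 stuck-at-1.
Only N6 stuck-at-1 is consistent with every test.

N6 stuck-at-1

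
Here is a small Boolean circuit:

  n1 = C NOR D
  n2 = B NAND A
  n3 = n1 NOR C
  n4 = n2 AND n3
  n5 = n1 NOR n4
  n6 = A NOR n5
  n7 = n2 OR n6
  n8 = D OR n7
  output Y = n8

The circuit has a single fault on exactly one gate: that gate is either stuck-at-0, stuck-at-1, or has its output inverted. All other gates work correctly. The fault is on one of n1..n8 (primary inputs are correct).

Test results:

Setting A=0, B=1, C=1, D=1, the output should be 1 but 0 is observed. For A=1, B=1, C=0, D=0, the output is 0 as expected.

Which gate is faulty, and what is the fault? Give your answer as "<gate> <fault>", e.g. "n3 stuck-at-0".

Fault-free values for test 1 (A=0, B=1, C=1, D=1): n1=0, n2=1, n3=0, n4=0, n5=1, n6=0, n7=1, n8=1, giving Y=1. Observed 0.
Test 1: faults giving observed 0 are {n8 stuck-at-0, n8 inverted output}.
Test 2 (A=1, B=1, C=0, D=0): fault-free n1=1, n2=0, n3=0, n4=0, n5=0, n6=0, n7=0, n8=0 → 0; observed 0. Eliminates n8 inverted output.
Only n8 stuck-at-0 is consistent with every test.

n8 stuck-at-0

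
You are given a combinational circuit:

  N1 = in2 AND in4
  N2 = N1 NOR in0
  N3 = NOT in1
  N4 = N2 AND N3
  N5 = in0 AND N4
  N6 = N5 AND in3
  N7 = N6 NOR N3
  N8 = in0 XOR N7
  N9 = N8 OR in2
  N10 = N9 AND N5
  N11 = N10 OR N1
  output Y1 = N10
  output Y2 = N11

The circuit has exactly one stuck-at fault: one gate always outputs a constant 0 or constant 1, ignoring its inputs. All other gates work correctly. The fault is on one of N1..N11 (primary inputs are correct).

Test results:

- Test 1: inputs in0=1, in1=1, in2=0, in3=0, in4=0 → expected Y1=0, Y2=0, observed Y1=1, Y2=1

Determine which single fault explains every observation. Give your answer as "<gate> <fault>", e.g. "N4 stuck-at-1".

N10 stuck-at-1

Fault-free values for test 1 (in0=1, in1=1, in2=0, in3=0, in4=0): N1=0, N2=0, N3=0, N4=0, N5=0, N6=0, N7=1, N8=0, N9=0, N10=0, N11=0, giving Y1=0, Y2=0. Observed Y1=1, Y2=1.
Test 1: faults giving observed Y1=1, Y2=1 are {N10 stuck-at-1}.
Only N10 stuck-at-1 is consistent with every test.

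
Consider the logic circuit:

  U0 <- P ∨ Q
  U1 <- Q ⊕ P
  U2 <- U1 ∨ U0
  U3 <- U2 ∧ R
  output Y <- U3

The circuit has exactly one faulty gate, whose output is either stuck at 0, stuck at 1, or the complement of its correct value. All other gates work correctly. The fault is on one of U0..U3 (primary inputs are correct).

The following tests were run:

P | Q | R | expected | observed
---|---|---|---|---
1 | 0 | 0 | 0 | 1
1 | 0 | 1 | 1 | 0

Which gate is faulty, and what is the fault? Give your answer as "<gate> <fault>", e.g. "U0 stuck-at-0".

U3 inverted output

Fault-free values for test 1 (P=1, Q=0, R=0): U0=1, U1=1, U2=1, U3=0, giving Y=0. Observed 1.
Test 1: faults giving observed 1 are {U3 stuck-at-1, U3 inverted output}.
Test 2 (P=1, Q=0, R=1): fault-free U0=1, U1=1, U2=1, U3=1 → 1; observed 0. Eliminates U3 stuck-at-1.
Only U3 inverted output is consistent with every test.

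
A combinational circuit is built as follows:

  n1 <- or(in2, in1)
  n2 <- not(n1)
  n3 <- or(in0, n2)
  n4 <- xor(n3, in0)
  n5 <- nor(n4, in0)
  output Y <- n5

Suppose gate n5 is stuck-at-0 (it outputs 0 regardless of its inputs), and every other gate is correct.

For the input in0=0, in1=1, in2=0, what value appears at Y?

0

Propagate with n5 forced: n1=1, n2=0, n3=0, n4=0, n5=0 [stuck-at-0].
So Y = 0. (Without the fault it would be 1.)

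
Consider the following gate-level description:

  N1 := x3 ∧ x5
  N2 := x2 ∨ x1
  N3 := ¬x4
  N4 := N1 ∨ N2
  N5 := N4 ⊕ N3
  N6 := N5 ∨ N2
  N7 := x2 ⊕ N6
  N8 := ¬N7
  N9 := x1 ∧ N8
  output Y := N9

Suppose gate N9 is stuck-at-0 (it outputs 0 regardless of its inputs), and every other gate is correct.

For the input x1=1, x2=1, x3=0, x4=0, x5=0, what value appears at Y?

0

Propagate with N9 forced: N1=0, N2=1, N3=1, N4=1, N5=0, N6=1, N7=0, N8=1, N9=0 [stuck-at-0].
So Y = 0. (Without the fault it would be 1.)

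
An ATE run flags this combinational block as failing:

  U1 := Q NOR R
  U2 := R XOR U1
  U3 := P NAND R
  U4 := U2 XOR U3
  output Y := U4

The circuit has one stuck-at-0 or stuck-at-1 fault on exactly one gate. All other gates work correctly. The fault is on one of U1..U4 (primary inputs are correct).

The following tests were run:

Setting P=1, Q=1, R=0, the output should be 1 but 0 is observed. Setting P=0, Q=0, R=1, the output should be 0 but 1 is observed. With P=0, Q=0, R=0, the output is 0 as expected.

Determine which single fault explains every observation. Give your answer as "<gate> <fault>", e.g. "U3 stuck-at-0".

Fault-free values for test 1 (P=1, Q=1, R=0): U1=0, U2=0, U3=1, U4=1, giving Y=1. Observed 0.
Test 1: faults giving observed 0 are {U1 stuck-at-1, U2 stuck-at-1, U3 stuck-at-0, U4 stuck-at-0}.
Test 2 (P=0, Q=0, R=1): fault-free U1=0, U2=1, U3=1, U4=0 → 0; observed 1. Eliminates U2 stuck-at-1, U4 stuck-at-0.
Test 3 (P=0, Q=0, R=0): fault-free U1=1, U2=1, U3=1, U4=0 → 0; observed 0. Eliminates U3 stuck-at-0.
Only U1 stuck-at-1 is consistent with every test.

U1 stuck-at-1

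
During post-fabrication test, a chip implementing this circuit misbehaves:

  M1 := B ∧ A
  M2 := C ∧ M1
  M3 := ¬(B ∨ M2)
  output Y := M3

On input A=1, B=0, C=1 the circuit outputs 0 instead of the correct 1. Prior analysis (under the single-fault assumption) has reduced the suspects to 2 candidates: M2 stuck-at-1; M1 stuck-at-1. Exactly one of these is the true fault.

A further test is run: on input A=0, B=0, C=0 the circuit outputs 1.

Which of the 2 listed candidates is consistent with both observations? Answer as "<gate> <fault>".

Evaluate each candidate on input A=0, B=0, C=0:
  M2 stuck-at-1: M1=0, M2=1 [stuck-at-1], M3=0 → 0 — eliminated
  M1 stuck-at-1: M1=1 [stuck-at-1], M2=0, M3=1 → 1 — matches
Only M1 stuck-at-1 reproduces the observed 1.

M1 stuck-at-1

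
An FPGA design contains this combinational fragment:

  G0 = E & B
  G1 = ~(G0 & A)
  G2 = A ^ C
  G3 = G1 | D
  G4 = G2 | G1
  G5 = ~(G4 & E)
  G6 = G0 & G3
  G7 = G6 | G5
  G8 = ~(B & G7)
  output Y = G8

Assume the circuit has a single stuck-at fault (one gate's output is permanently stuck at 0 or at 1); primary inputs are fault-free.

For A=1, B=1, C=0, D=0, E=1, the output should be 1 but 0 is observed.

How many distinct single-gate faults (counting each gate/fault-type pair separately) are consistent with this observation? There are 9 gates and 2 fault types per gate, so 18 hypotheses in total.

Fault-free: G0=1, G1=0, G2=1, G3=0, G4=1, G5=0, G6=0, G7=0, G8=1 → 1. Observed 0.
  G0: none of the 2 fault types match ✗
  G1: stuck-at-1 ✓; others ✗
  G2: stuck-at-0 ✓; others ✗
  G3: stuck-at-1 ✓; others ✗
  G4: stuck-at-0 ✓; others ✗
  G5: stuck-at-1 ✓; others ✗
  G6: stuck-at-1 ✓; others ✗
  G7: stuck-at-1 ✓; others ✗
  G8: stuck-at-0 ✓; others ✗
Consistent faults: {G1 stuck-at-1, G2 stuck-at-0, G3 stuck-at-1, G4 stuck-at-0, G5 stuck-at-1, G6 stuck-at-1, G7 stuck-at-1, G8 stuck-at-0} — 8 in all.

8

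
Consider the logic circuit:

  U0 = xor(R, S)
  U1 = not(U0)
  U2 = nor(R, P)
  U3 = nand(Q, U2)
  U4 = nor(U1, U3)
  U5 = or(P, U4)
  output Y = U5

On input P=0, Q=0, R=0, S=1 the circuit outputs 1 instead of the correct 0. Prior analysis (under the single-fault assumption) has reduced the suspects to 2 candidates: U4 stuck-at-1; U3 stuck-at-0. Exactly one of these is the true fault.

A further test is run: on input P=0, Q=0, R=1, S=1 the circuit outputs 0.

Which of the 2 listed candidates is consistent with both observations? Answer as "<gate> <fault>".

U3 stuck-at-0

Evaluate each candidate on input P=0, Q=0, R=1, S=1:
  U4 stuck-at-1: U0=0, U1=1, U2=0, U3=1, U4=1 [stuck-at-1], U5=1 → 1 — eliminated
  U3 stuck-at-0: U0=0, U1=1, U2=0, U3=0 [stuck-at-0], U4=0, U5=0 → 0 — matches
Only U3 stuck-at-0 reproduces the observed 0.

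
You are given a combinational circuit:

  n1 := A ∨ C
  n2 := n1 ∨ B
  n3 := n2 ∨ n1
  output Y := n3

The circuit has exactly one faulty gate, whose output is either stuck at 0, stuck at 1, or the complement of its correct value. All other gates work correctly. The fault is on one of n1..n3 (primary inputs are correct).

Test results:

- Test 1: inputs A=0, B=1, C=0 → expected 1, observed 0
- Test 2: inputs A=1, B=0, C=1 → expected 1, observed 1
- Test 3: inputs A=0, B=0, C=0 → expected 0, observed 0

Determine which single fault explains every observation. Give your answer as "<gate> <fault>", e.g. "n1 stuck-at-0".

n2 stuck-at-0

Fault-free values for test 1 (A=0, B=1, C=0): n1=0, n2=1, n3=1, giving Y=1. Observed 0.
Test 1: faults giving observed 0 are {n2 stuck-at-0, n2 inverted output, n3 stuck-at-0, n3 inverted output}.
Test 2 (A=1, B=0, C=1): fault-free n1=1, n2=1, n3=1 → 1; observed 1. Eliminates n3 stuck-at-0, n3 inverted output.
Test 3 (A=0, B=0, C=0): fault-free n1=0, n2=0, n3=0 → 0; observed 0. Eliminates n2 inverted output.
Only n2 stuck-at-0 is consistent with every test.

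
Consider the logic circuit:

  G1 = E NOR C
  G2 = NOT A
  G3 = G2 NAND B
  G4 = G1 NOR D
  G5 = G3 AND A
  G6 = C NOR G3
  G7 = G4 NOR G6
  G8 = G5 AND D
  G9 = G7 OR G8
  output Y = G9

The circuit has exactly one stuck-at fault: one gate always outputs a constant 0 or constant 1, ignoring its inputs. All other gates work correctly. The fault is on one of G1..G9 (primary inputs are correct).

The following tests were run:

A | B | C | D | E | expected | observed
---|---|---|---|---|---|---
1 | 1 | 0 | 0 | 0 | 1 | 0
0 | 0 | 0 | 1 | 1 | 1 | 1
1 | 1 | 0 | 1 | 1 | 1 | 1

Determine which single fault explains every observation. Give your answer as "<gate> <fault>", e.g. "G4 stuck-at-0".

G1 stuck-at-0

Fault-free values for test 1 (A=1, B=1, C=0, D=0, E=0): G1=1, G2=0, G3=1, G4=0, G5=1, G6=0, G7=1, G8=0, G9=1, giving Y=1. Observed 0.
Test 1: faults giving observed 0 are {G1 stuck-at-0, G2 stuck-at-1, G3 stuck-at-0, G4 stuck-at-1, G6 stuck-at-1, G7 stuck-at-0, G9 stuck-at-0}.
Test 2 (A=0, B=0, C=0, D=1, E=1): fault-free G1=0, G2=1, G3=1, G4=0, G5=0, G6=0, G7=1, G8=0, G9=1 → 1; observed 1. Eliminates G3 stuck-at-0, G4 stuck-at-1, G6 stuck-at-1, G7 stuck-at-0, G9 stuck-at-0.
Test 3 (A=1, B=1, C=0, D=1, E=1): fault-free G1=0, G2=0, G3=1, G4=0, G5=1, G6=0, G7=1, G8=1, G9=1 → 1; observed 1. Eliminates G2 stuck-at-1.
Only G1 stuck-at-0 is consistent with every test.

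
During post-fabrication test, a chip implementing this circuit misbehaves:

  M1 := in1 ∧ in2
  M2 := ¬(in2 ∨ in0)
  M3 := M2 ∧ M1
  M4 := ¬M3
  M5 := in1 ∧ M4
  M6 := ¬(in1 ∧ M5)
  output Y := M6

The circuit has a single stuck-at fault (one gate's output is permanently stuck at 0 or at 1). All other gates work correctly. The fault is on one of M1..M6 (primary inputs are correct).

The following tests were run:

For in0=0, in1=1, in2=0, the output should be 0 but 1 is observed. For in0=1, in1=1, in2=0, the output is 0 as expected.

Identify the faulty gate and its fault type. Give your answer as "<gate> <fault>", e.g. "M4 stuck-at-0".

M1 stuck-at-1

Fault-free values for test 1 (in0=0, in1=1, in2=0): M1=0, M2=1, M3=0, M4=1, M5=1, M6=0, giving Y=0. Observed 1.
Test 1: faults giving observed 1 are {M1 stuck-at-1, M3 stuck-at-1, M4 stuck-at-0, M5 stuck-at-0, M6 stuck-at-1}.
Test 2 (in0=1, in1=1, in2=0): fault-free M1=0, M2=0, M3=0, M4=1, M5=1, M6=0 → 0; observed 0. Eliminates M3 stuck-at-1, M4 stuck-at-0, M5 stuck-at-0, M6 stuck-at-1.
Only M1 stuck-at-1 is consistent with every test.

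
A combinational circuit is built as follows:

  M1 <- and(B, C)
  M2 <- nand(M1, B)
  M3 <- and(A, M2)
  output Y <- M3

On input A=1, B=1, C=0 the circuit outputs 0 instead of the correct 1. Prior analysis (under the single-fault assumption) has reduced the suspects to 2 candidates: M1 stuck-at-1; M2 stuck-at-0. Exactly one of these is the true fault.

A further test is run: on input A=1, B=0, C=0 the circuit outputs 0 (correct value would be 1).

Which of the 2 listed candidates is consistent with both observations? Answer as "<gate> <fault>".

Evaluate each candidate on input A=1, B=0, C=0:
  M1 stuck-at-1: M1=1 [stuck-at-1], M2=1, M3=1 → 1 — eliminated
  M2 stuck-at-0: M1=0, M2=0 [stuck-at-0], M3=0 → 0 — matches
Only M2 stuck-at-0 reproduces the observed 0.

M2 stuck-at-0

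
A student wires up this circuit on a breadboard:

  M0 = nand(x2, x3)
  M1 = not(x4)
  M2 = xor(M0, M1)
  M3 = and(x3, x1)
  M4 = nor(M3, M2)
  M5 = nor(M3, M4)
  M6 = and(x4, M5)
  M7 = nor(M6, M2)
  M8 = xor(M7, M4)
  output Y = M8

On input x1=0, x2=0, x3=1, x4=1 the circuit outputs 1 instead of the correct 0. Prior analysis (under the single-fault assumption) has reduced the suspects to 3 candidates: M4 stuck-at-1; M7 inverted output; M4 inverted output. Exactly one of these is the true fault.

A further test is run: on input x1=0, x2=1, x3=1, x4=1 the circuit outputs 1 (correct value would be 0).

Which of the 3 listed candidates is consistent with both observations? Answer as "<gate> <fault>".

M7 inverted output

Evaluate each candidate on input x1=0, x2=1, x3=1, x4=1:
  M4 stuck-at-1: M0=0, M1=0, M2=0, M3=0, M4=1 [stuck-at-1], M5=0, M6=0, M7=1, M8=0 → 0 — eliminated
  M7 inverted output: M0=0, M1=0, M2=0, M3=0, M4=1, M5=0, M6=0, M7=0 [inverted output], M8=1 → 1 — matches
  M4 inverted output: M0=0, M1=0, M2=0, M3=0, M4=0 [inverted output], M5=1, M6=1, M7=0, M8=0 → 0 — eliminated
Only M7 inverted output reproduces the observed 1.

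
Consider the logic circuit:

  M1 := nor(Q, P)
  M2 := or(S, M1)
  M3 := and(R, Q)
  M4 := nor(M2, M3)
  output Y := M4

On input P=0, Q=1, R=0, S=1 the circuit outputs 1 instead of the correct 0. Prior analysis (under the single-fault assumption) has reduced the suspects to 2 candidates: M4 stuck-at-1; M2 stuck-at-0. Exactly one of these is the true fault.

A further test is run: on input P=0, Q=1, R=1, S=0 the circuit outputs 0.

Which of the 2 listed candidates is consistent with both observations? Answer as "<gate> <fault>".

Evaluate each candidate on input P=0, Q=1, R=1, S=0:
  M4 stuck-at-1: M1=0, M2=0, M3=1, M4=1 [stuck-at-1] → 1 — eliminated
  M2 stuck-at-0: M1=0, M2=0 [stuck-at-0], M3=1, M4=0 → 0 — matches
Only M2 stuck-at-0 reproduces the observed 0.

M2 stuck-at-0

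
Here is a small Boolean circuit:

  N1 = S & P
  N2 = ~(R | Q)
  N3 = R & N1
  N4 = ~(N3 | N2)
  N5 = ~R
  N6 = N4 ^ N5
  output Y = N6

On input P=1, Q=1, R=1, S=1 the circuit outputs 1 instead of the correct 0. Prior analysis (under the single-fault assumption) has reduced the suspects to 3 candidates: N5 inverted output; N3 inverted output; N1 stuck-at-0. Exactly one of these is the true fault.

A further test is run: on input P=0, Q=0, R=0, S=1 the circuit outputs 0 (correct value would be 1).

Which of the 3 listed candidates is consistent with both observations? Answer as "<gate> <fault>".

N5 inverted output

Evaluate each candidate on input P=0, Q=0, R=0, S=1:
  N5 inverted output: N1=0, N2=1, N3=0, N4=0, N5=0 [inverted output], N6=0 → 0 — matches
  N3 inverted output: N1=0, N2=1, N3=1 [inverted output], N4=0, N5=1, N6=1 → 1 — eliminated
  N1 stuck-at-0: N1=0 [stuck-at-0], N2=1, N3=0, N4=0, N5=1, N6=1 → 1 — eliminated
Only N5 inverted output reproduces the observed 0.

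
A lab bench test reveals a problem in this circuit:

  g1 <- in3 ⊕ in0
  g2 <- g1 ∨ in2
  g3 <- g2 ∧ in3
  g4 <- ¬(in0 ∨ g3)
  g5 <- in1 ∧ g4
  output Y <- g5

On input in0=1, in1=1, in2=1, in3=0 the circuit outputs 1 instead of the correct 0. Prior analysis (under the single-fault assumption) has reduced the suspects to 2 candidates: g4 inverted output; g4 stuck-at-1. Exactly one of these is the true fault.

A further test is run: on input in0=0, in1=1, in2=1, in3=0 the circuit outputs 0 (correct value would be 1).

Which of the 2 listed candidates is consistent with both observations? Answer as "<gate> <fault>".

Evaluate each candidate on input in0=0, in1=1, in2=1, in3=0:
  g4 inverted output: g1=0, g2=1, g3=0, g4=0 [inverted output], g5=0 → 0 — matches
  g4 stuck-at-1: g1=0, g2=1, g3=0, g4=1 [stuck-at-1], g5=1 → 1 — eliminated
Only g4 inverted output reproduces the observed 0.

g4 inverted output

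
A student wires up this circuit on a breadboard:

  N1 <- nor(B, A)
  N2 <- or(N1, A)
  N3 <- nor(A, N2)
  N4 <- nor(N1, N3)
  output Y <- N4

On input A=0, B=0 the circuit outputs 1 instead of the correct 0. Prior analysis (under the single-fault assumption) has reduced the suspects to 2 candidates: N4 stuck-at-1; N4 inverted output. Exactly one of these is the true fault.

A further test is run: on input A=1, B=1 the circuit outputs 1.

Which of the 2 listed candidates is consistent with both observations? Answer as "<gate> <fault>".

Evaluate each candidate on input A=1, B=1:
  N4 stuck-at-1: N1=0, N2=1, N3=0, N4=1 [stuck-at-1] → 1 — matches
  N4 inverted output: N1=0, N2=1, N3=0, N4=0 [inverted output] → 0 — eliminated
Only N4 stuck-at-1 reproduces the observed 1.

N4 stuck-at-1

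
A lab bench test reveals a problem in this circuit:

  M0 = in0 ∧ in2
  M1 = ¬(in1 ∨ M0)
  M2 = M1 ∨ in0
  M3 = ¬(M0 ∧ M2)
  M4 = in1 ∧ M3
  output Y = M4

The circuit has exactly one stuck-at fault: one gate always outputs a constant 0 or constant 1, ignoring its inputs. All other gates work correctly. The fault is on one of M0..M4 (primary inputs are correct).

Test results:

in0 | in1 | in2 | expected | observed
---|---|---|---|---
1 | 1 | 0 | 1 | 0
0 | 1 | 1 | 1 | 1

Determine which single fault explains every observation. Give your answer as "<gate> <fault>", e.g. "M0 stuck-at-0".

M0 stuck-at-1

Fault-free values for test 1 (in0=1, in1=1, in2=0): M0=0, M1=0, M2=1, M3=1, M4=1, giving Y=1. Observed 0.
Test 1: faults giving observed 0 are {M0 stuck-at-1, M3 stuck-at-0, M4 stuck-at-0}.
Test 2 (in0=0, in1=1, in2=1): fault-free M0=0, M1=0, M2=0, M3=1, M4=1 → 1; observed 1. Eliminates M3 stuck-at-0, M4 stuck-at-0.
Only M0 stuck-at-1 is consistent with every test.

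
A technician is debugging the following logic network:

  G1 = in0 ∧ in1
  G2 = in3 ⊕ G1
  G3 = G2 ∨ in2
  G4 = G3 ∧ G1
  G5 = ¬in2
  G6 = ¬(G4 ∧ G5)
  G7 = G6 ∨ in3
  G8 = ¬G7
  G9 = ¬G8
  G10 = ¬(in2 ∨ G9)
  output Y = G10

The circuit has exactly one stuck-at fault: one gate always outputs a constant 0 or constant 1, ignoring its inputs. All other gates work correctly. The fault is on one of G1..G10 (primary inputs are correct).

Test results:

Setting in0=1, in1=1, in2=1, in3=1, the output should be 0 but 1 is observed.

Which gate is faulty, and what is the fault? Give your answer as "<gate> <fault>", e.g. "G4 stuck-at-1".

G10 stuck-at-1

Fault-free values for test 1 (in0=1, in1=1, in2=1, in3=1): G1=1, G2=0, G3=1, G4=1, G5=0, G6=1, G7=1, G8=0, G9=1, G10=0, giving Y=0. Observed 1.
Test 1: faults giving observed 1 are {G10 stuck-at-1}.
Only G10 stuck-at-1 is consistent with every test.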